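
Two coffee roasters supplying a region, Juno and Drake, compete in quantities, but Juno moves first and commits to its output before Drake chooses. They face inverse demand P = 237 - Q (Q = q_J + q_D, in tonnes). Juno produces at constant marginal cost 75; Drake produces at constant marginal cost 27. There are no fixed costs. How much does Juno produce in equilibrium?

The follower Drake best-responds to any q_J: π_D = (237 - Q)q_D - 27q_D.
Follower FOC: 210 - q_J - 2q_D = 0, so q_D(q_J) = (210 - q_J)/2.
Juno substitutes q_D(q_J) into its own profit: π_J = q_J(237 - q_J - (210 - q_J)/2) - 75q_J = (132 - (1/2)q_J)q_J - 75q_J.
Maximising: ∂π_J/∂q_J = 57 - q_J = 0, giving q_J = 57.
Then q_D = (210 - 57)/2 = 153/2.

57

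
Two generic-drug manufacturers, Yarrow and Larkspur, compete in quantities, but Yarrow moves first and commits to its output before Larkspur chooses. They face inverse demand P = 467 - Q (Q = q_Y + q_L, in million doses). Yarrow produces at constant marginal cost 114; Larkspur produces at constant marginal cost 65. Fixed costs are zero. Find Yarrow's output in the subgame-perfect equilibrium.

152

Solve by backward induction. Given q_Y, the follower Larkspur maximises π_L = (467 - q_Y - q_L)q_L - 65q_L.
Setting the follower's marginal profit to zero, 402 - q_Y - 2q_L = 0, i.e. q_L = (402 - q_Y)/2.
Yarrow substitutes q_L(q_Y) into its own profit: π_Y = q_Y(467 - q_Y - (402 - q_Y)/2) - 114q_Y = (266 - (1/2)q_Y)q_Y - 114q_Y.
The leader's first-order condition 152 - q_Y = 0 yields q_Y = 152.
Then q_L = (402 - 152)/2 = 125.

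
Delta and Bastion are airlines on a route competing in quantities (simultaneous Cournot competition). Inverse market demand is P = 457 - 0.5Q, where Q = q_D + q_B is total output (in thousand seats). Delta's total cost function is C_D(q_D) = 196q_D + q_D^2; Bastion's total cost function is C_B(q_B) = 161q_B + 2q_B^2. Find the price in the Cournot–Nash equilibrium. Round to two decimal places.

Delta's profit: π_D = (457 - 0.5Q)q_D - (196q_D + q_D²). Setting ∂π_D/∂q_D = 0: 261 - 3q_D - (1/2)(q_B) = 0.
Bastion's profit: π_B = (457 - 0.5Q)q_B - (161q_B + 2q_B²). Setting ∂π_B/∂q_B = 0: 296 - 5q_B - (1/2)(q_D) = 0.
Best responses: q_D = (261 - (1/2)q_B)/3, q_B = (296 - (1/2)q_D)/5.
Substituting one into the other gives q_D = 78.4407 and q_B = 51.3559.
Total output Q = 129.7966, so price P = 457 - (1/2)·129.7966 = 392.1017.

392.10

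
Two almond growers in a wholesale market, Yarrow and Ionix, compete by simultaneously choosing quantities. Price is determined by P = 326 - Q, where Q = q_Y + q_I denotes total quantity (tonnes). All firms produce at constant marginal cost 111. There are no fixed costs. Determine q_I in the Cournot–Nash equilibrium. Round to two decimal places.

A representative firm's profit is π_i = q_i(326 - Q) - 111q_i.
Setting ∂π_i/∂q_i = 0 with rivals' quantities fixed: 215 - 2q_i - q_j = 0.
By symmetry each firm produces the same amount; substituting q_j = q_i yields q_i = 215/3.

71.67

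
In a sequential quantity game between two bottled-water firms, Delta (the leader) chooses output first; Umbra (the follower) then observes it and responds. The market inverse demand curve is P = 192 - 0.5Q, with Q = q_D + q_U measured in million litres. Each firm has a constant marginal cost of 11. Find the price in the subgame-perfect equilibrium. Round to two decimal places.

The follower Umbra best-responds to any q_D: π_U = (192 - 0.5Q)q_U - 11q_U.
∂π_U/∂q_U = 181 - (1/2)q_D - q_U = 0 gives the reaction function q_U = (181 - (1/2)q_D).
The leader anticipates this reaction. Substituting into P = 192 - 0.5Q gives P = 203/2 - (1/4)q_D, so π_D = (203/2 - (1/4)q_D)q_D - 11q_D.
The leader's first-order condition 181/2 - (1/2)q_D = 0 yields q_D = 181.
Then q_U = (181 - (1/2)·181) = 181/2.
Total output Q = 543/2, so price P = 192 - (1/2)·(543/2) = 225/4.

56.25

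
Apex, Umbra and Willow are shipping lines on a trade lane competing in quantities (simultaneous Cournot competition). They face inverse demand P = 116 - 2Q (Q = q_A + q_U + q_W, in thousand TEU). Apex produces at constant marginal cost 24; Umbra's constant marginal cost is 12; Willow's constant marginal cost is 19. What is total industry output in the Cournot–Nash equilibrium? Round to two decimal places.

36.63

Apex's profit: π_A = (116 - 2Q)q_A - (24q_A). Setting ∂π_A/∂q_A = 0: 92 - 4q_A - 2(q_U + q_W) = 0.
Umbra's first-order condition: 104 - 4q_U - 2(q_A + q_W) = 0.
Willow's profit: π_W = (116 - 2Q)q_W - (19q_W). Setting ∂π_W/∂q_W = 0: 97 - 4q_W - 2(q_A + q_U) = 0.
Summing all 3 equations gives 293 − 8Q = 0, hence Q = 293/8.
Back-substituting: q_A = (92 − 293/4)/2 = 75/8, q_U = (104 − 293/4)/2 = 123/8, q_W = (97 − 293/4)/2 = 95/8.
Total output Q = 75/8 + 123/8 + 95/8 = 293/8.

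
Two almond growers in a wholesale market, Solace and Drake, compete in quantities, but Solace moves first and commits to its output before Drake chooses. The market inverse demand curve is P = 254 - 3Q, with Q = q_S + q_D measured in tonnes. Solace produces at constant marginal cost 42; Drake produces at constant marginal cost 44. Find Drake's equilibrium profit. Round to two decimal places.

The follower Drake best-responds to any q_S: π_D = (254 - 3Q)q_D - 44q_D.
Follower FOC: 210 - 3q_S - 6q_D = 0, so q_D(q_S) = (210 - 3q_S)/6.
Solace substitutes q_D(q_S) into its own profit: π_S = q_S(254 - 3q_S - (210 - 3q_S)/2) - 42q_S = (149 - (3/2)q_S)q_S - 42q_S.
Leader FOC: 107 - 3q_S = 0, so q_S = 107/3.
Then q_D = (210 - 3·(107/3))/6 = 103/6.
Price P = 254 - 3·(317/6) = 191/2.
Drake's profit: (191/2 - 44)·(103/6) = 884.0833.

884.08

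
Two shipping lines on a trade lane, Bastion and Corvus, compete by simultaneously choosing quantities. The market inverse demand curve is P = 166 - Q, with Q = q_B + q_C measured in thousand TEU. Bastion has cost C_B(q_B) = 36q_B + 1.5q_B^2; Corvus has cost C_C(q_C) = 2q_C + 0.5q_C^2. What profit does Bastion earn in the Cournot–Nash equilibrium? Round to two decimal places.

Bastion's profit: π_B = (166 - Q)q_B - (36q_B + (3/2)q_B²). Setting ∂π_B/∂q_B = 0: 130 - 5q_B - (q_C) = 0.
Corvus's profit: π_C = (166 - Q)q_C - (2q_C + (1/2)q_C²). Setting ∂π_C/∂q_C = 0: 164 - 3q_C - (q_B) = 0.
Best responses: q_B = (130 - q_C)/5, q_C = (164 - q_B)/3.
Substituting one into the other gives q_B = 113/7 and q_C = 345/7.
Price P = 166 - 458/7 = 704/7.
Bastion's profit: (704/7)·(113/7) - 36·(113/7) - (3/2)(113/7)² = 651.4796.

651.48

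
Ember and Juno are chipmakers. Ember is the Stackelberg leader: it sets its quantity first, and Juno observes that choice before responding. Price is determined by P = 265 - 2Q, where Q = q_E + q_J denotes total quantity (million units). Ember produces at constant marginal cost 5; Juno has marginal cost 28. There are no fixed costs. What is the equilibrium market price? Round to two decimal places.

75.75

The follower Juno best-responds to any q_E: π_J = (265 - 2Q)q_J - 28q_J.
∂π_J/∂q_J = 237 - 2q_E - 4q_J = 0 gives the reaction function q_J = (237 - 2q_E)/4.
The leader anticipates this reaction. Substituting into P = 265 - 2Q gives P = 293/2 - q_E, so π_E = (293/2 - q_E)q_E - 5q_E.
Leader FOC: 283/2 - 2q_E = 0, so q_E = 283/4.
Then q_J = (237 - 2·(283/4))/4 = 191/8.
Total output Q = 757/8, so price P = 265 - 2·(757/8) = 303/4.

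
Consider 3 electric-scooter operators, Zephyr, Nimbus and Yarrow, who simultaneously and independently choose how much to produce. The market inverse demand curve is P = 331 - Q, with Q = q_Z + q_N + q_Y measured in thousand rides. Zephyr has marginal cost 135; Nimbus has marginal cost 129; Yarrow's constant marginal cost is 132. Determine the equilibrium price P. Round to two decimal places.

181.75

Zephyr's profit: π_Z = (331 - Q)q_Z - (135q_Z). Setting ∂π_Z/∂q_Z = 0: 196 - 2q_Z - (q_N + q_Y) = 0.
Nimbus's profit: π_N = (331 - Q)q_N - (129q_N). Setting ∂π_N/∂q_N = 0: 202 - 2q_N - (q_Z + q_Y) = 0.
Yarrow's first-order condition: 199 - 2q_Y - (q_Z + q_N) = 0.
Summing all 3 equations gives 597 − 4Q = 0, hence Q = 597/4.
Back-substituting: q_Z = (196 − 597/4) = 187/4, q_N = (202 − 597/4) = 211/4, q_Y = (199 − 597/4) = 199/4.
Total output Q = 597/4, so price P = 331 - 597/4 = 727/4.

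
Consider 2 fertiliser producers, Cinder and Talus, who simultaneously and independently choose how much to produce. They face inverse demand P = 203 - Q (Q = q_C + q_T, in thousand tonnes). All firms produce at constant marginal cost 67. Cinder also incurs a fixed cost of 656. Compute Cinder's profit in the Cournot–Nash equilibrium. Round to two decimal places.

1399.11

A representative firm's profit is π_i = q_i(203 - Q) - 67q_i.
First-order condition (treating rivals' output as given): 136 - 2q_i - q_j = 0.
With identical firms every q_j equals q_i, so q_j = q_i and 136 = 3q_i, giving q_i = 136/3.
Price P = 203 - 272/3 = 337/3.
Cinder's profit: (337/3 - 67)·(136/3) - 656 = 1399.1111.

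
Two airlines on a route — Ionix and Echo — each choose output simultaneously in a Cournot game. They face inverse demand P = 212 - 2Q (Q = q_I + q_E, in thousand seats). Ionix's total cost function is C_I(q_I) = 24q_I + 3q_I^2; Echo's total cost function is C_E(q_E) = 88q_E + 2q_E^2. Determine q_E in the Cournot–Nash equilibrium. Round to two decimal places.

Ionix's profit: π_I = (212 - 2Q)q_I - (24q_I + 3q_I²). Setting ∂π_I/∂q_I = 0: 188 - 10q_I - 2(q_E) = 0.
Echo's profit: π_E = (212 - 2Q)q_E - (88q_E + 2q_E²). Setting ∂π_E/∂q_E = 0: 124 - 8q_E - 2(q_I) = 0.
So q_I = (188 - 2q_E)/10 and q_E = (124 - 2q_I)/8.
Substituting one into the other gives q_I = 314/19 and q_E = 216/19.

11.37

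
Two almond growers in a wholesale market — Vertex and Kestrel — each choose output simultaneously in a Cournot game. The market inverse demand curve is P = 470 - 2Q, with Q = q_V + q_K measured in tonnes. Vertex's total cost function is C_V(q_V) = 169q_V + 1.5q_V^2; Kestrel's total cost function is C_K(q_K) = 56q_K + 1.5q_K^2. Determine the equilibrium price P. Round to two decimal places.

311.11

Vertex's profit: π_V = (470 - 2Q)q_V - (169q_V + (3/2)q_V²). Setting ∂π_V/∂q_V = 0: 301 - 7q_V - 2(q_K) = 0.
Kestrel's profit: π_K = (470 - 2Q)q_K - (56q_K + (3/2)q_K²). Setting ∂π_K/∂q_K = 0: 414 - 7q_K - 2(q_V) = 0.
Rearranging gives the reaction functions q_V = (301 - 2q_K)/7 and q_K = (414 - 2q_V)/7.
Substituting one into the other gives q_V = 1279/45 and q_K = 51.0222.
Total output Q = 715/9, so price P = 470 - 2·(715/9) = 311.1111.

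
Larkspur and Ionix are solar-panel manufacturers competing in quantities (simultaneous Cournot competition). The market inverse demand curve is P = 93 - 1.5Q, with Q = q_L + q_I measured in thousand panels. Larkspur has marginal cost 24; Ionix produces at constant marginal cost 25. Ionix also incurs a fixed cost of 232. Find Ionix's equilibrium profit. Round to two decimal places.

Larkspur's profit: π_L = (93 - 1.5Q)q_L - (24q_L). Setting ∂π_L/∂q_L = 0: 69 - 3q_L - (3/2)(q_I) = 0.
Ionix's profit: π_I = (93 - 1.5Q)q_I - (25q_I). Setting ∂π_I/∂q_I = 0: 68 - 3q_I - (3/2)(q_L) = 0.
So q_L = (69 - (3/2)q_I)/3 and q_I = (68 - (3/2)q_L)/3.
Substituting one into the other gives q_L = 140/9 and q_I = 134/9.
Price P = 93 - (3/2)·(274/9) = 142/3.
Ionix's profit: (142/3 - 25)·(134/9) - 232 = 100.5185.

100.52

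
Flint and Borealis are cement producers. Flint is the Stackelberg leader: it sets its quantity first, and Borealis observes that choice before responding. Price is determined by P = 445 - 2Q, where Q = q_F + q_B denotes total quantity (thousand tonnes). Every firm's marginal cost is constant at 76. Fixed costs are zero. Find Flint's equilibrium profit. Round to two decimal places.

8510.06

The follower Borealis best-responds to any q_F: π_B = (445 - 2Q)q_B - 76q_B.
Follower FOC: 369 - 2q_F - 4q_B = 0, so q_B(q_F) = (369 - 2q_F)/4.
Flint substitutes q_B(q_F) into its own profit: π_F = q_F(445 - 2q_F - (369 - 2q_F)/2) - 76q_F = (521/2 - q_F)q_F - 76q_F.
Leader FOC: 369/2 - 2q_F = 0, so q_F = 369/4.
Then q_B = (369 - 2·(369/4))/4 = 369/8.
Price P = 445 - 2·(1107/8) = 673/4.
Flint's profit: (673/4 - 76)·(369/4) = 8510.0625.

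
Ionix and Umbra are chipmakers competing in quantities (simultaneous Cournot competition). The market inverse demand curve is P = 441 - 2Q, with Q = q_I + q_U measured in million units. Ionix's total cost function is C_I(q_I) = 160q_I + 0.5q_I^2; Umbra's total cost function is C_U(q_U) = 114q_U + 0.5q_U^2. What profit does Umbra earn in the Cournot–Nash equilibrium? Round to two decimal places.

Ionix's profit: π_I = (441 - 2Q)q_I - (160q_I + (1/2)q_I²). Setting ∂π_I/∂q_I = 0: 281 - 5q_I - 2(q_U) = 0.
Umbra's profit: π_U = (441 - 2Q)q_U - (114q_U + (1/2)q_U²). Setting ∂π_U/∂q_U = 0: 327 - 5q_U - 2(q_I) = 0.
So q_I = (281 - 2q_U)/5 and q_U = (327 - 2q_I)/5.
Substituting one into the other gives q_I = 751/21 and q_U = 1073/21.
Price P = 441 - 2·(608/7) = 1871/7.
Umbra's profit: (1871/7)·(1073/21) - 114·(1073/21) - (1/2)(1073/21)² = 6526.8084.

6526.81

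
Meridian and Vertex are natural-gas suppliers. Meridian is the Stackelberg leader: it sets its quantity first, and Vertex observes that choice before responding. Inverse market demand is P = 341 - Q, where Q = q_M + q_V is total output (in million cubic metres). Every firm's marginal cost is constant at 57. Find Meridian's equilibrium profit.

10082

Solve by backward induction. Given q_M, the follower Vertex maximises π_V = (341 - q_M - q_V)q_V - 57q_V.
∂π_V/∂q_V = 284 - q_M - 2q_V = 0 gives the reaction function q_V = (284 - q_M)/2.
Meridian substitutes q_V(q_M) into its own profit: π_M = q_M(341 - q_M - (284 - q_M)/2) - 57q_M = (199 - (1/2)q_M)q_M - 57q_M.
Leader FOC: 142 - q_M = 0, so q_M = 142.
Then q_V = (284 - 142)/2 = 71.
Price P = 341 - 213 = 128.
Meridian's profit: (128 - 57)·142 = 10082.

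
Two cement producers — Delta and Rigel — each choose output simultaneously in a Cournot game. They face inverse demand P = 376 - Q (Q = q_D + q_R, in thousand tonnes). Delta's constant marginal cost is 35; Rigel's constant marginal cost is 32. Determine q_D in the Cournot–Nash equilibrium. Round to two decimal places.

112.67

Delta's profit: π_D = (376 - Q)q_D - (35q_D). Setting ∂π_D/∂q_D = 0: 341 - 2q_D - (q_R) = 0.
Rigel's first-order condition: 344 - 2q_R - (q_D) = 0.
Best responses: q_D = (341 - q_R)/2, q_R = (344 - q_D)/2.
Solving the pair: q_D = 338/3, q_R = 347/3.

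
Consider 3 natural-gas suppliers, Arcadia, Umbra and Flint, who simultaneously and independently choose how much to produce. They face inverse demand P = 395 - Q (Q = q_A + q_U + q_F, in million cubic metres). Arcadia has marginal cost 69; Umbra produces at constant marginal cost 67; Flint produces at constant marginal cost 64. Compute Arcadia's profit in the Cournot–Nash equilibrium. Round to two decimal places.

6360.06

Arcadia's profit: π_A = (395 - Q)q_A - (69q_A). Setting ∂π_A/∂q_A = 0: 326 - 2q_A - (q_U + q_F) = 0.
Umbra's first-order condition: 328 - 2q_U - (q_A + q_F) = 0.
Flint's first-order condition: 331 - 2q_F - (q_A + q_U) = 0.
Adding the 3 first-order conditions: 985 − 4Q = 0, so Q = 985/4.
Back-substituting: q_A = (326 − 985/4) = 319/4, q_U = (328 − 985/4) = 327/4, q_F = (331 − 985/4) = 339/4.
Price P = 395 - 985/4 = 595/4.
Arcadia's profit: (595/4 - 69)·(319/4) = 6360.0625.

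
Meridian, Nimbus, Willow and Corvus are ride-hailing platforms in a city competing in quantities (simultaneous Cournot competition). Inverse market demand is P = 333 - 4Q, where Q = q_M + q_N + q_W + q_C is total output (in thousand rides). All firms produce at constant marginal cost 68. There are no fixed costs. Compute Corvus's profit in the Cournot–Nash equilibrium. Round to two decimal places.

702.25

A representative firm's profit is π_i = q_i(333 - 4Q) - 68q_i.
First-order condition (treating rivals' output as given): 265 - 8q_i - 4·Σ_{j≠i} q_j = 0.
By symmetry each firm produces the same amount; substituting Σ_{j≠i} q_j = 3q_i yields q_i = 265/20 = 53/4.
Price P = 333 - 4·53 = 121.
Corvus's profit: (121 - 68)·(53/4) = 702.2500.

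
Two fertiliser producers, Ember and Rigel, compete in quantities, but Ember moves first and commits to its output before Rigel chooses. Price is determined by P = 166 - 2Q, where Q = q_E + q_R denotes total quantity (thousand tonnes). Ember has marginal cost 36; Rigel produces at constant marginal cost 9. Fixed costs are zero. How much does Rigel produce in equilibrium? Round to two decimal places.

Solve by backward induction. Given q_E, the follower Rigel maximises π_R = (166 - 2q_E - 2q_R)q_R - 9q_R.
Follower FOC: 157 - 2q_E - 4q_R = 0, so q_R(q_E) = (157 - 2q_E)/4.
The leader anticipates this reaction. Substituting into P = 166 - 2Q gives P = 175/2 - q_E, so π_E = (175/2 - q_E)q_E - 36q_E.
The leader's first-order condition 103/2 - 2q_E = 0 yields q_E = 103/4.
Then q_R = (157 - 2·(103/4))/4 = 211/8.

26.38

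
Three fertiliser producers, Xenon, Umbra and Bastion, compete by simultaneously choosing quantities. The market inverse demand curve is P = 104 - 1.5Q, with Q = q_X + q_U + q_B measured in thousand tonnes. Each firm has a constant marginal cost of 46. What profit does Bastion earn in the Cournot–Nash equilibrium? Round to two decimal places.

140.17

Each firm earns π_i = (104 - 1.5Q)q_i - 46q_i.
Setting ∂π_i/∂q_i = 0 with rivals' quantities fixed: 58 - 3q_i - (3/2)·Σ_{j≠i} q_j = 0.
By symmetry each firm produces the same amount; substituting Σ_{j≠i} q_j = 2q_i yields q_i = 58/6 = 29/3.
Price P = 104 - (3/2)·29 = 121/2.
Bastion's profit: (121/2 - 46)·(29/3) = 841/6.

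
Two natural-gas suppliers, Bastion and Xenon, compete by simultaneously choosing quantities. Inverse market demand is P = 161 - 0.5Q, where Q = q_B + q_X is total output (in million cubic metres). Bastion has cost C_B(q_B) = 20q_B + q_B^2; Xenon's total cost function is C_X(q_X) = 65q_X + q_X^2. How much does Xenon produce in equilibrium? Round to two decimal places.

Bastion's profit: π_B = (161 - 0.5Q)q_B - (20q_B + q_B²). Setting ∂π_B/∂q_B = 0: 141 - 3q_B - (1/2)(q_X) = 0.
Xenon's first-order condition: 96 - 3q_X - (1/2)(q_B) = 0.
So q_B = (141 - (1/2)q_X)/3 and q_X = (96 - (1/2)q_B)/3.
Substituting one into the other gives q_B = 300/7 and q_X = 174/7.

24.86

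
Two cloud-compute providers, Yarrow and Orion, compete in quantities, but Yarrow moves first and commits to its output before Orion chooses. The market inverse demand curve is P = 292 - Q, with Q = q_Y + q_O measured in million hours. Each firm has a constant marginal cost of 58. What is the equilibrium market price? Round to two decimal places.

116.50

Solve by backward induction. Given q_Y, the follower Orion maximises π_O = (292 - q_Y - q_O)q_O - 58q_O.
Follower FOC: 234 - q_Y - 2q_O = 0, so q_O(q_Y) = (234 - q_Y)/2.
The leader anticipates this reaction. Substituting into P = 292 - Q gives P = 175 - (1/2)q_Y, so π_Y = (175 - (1/2)q_Y)q_Y - 58q_Y.
Leader FOC: 117 - q_Y = 0, so q_Y = 117.
Then q_O = (234 - 117)/2 = 117/2.
Total output Q = 351/2, so price P = 292 - 351/2 = 233/2.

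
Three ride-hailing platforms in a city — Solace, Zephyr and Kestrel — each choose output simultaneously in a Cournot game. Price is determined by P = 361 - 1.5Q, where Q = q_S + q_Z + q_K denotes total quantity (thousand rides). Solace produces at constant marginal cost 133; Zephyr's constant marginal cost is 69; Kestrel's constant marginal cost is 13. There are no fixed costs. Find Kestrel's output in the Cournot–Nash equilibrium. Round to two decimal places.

87.33

Solace's profit: π_S = (361 - 1.5Q)q_S - (133q_S). Setting ∂π_S/∂q_S = 0: 228 - 3q_S - (3/2)(q_Z + q_K) = 0.
Zephyr's profit: π_Z = (361 - 1.5Q)q_Z - (69q_Z). Setting ∂π_Z/∂q_Z = 0: 292 - 3q_Z - (3/2)(q_S + q_K) = 0.
Kestrel's profit: π_K = (361 - 1.5Q)q_K - (13q_K). Setting ∂π_K/∂q_K = 0: 348 - 3q_K - (3/2)(q_S + q_Z) = 0.
Adding the 3 conditions: 868 − 3Q − 3Q = 0, i.e. Q = 434/3.
Back-substituting: q_S = (228 − 217)/(3/2) = 22/3, q_Z = (292 − 217)/(3/2) = 50, q_K = (348 − 217)/(3/2) = 262/3.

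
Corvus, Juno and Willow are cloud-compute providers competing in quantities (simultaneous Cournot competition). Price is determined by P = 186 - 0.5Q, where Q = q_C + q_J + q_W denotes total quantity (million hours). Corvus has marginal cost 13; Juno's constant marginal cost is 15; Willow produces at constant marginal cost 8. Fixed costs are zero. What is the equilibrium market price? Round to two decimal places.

55.50

Corvus's profit: π_C = (186 - 0.5Q)q_C - (13q_C). Setting ∂π_C/∂q_C = 0: 173 - q_C - (1/2)(q_J + q_W) = 0.
Juno's first-order condition: 171 - q_J - (1/2)(q_C + q_W) = 0.
Willow's first-order condition: 178 - q_W - (1/2)(q_C + q_J) = 0.
Summing all 3 equations gives 522 − 2Q = 0, hence Q = 261.
Back-substituting: q_C = (173 − 261/2)/(1/2) = 85, q_J = (171 − 261/2)/(1/2) = 81, q_W = (178 − 261/2)/(1/2) = 95.
Total output Q = 261, so price P = 186 - (1/2)·261 = 111/2.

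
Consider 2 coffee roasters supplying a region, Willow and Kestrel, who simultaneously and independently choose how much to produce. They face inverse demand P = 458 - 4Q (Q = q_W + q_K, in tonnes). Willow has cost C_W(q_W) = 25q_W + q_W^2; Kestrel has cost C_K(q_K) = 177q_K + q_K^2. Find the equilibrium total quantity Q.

Willow's profit: π_W = (458 - 4Q)q_W - (25q_W + q_W²). Setting ∂π_W/∂q_W = 0: 433 - 10q_W - 4(q_K) = 0.
Kestrel's profit: π_K = (458 - 4Q)q_K - (177q_K + q_K²). Setting ∂π_K/∂q_K = 0: 281 - 10q_K - 4(q_W) = 0.
Best responses: q_W = (433 - 4q_K)/10, q_K = (281 - 4q_W)/10.
Solving the pair: q_W = 229/6, q_K = 77/6.
Total output Q = 229/6 + 77/6 = 51.

51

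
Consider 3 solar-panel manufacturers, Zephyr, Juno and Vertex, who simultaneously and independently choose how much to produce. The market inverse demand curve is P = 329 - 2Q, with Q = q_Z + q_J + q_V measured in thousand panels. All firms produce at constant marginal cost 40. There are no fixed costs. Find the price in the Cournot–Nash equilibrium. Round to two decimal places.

Each firm earns π_i = (329 - 2Q)q_i - 40q_i.
First-order condition (treating rivals' output as given): 289 - 4q_i - 2·Σ_{j≠i} q_j = 0.
By symmetry each firm produces the same amount; substituting Σ_{j≠i} q_j = 2q_i yields q_i = 289/8.
Total output Q = 867/8, so price P = 329 - 2·(867/8) = 449/4.

112.25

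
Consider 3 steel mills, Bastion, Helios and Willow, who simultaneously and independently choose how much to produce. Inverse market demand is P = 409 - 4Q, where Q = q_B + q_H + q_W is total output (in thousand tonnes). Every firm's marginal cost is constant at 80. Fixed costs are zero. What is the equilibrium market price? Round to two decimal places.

162.25

Each firm earns π_i = (409 - 4Q)q_i - 80q_i.
First-order condition (treating rivals' output as given): 329 - 8q_i - 4·Σ_{j≠i} q_j = 0.
By symmetry each firm produces the same amount; substituting Σ_{j≠i} q_j = 2q_i yields q_i = 329/16.
Total output Q = 987/16, so price P = 409 - 4·(987/16) = 649/4.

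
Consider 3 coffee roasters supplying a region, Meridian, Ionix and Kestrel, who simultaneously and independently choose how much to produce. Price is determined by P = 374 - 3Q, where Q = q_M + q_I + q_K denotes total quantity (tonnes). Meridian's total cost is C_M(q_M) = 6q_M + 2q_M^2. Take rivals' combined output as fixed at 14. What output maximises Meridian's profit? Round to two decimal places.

With rivals' combined output fixed at 14, Meridian's profit is π_M = (374 - 3·14 - 3q_M)q_M - (6q_M + 2q_M²) = (332 - 3q_M)q_M - (6q_M + 2q_M²).
∂π_M/∂q_M = 326 - 10q_M = 0, so q_M = 163/5.

32.60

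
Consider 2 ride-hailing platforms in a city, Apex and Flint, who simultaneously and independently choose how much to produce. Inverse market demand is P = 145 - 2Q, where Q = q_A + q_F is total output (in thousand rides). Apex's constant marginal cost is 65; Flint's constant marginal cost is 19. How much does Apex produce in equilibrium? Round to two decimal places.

5.67

Apex's profit: π_A = (145 - 2Q)q_A - (65q_A). Setting ∂π_A/∂q_A = 0: 80 - 4q_A - 2(q_F) = 0.
Flint's profit: π_F = (145 - 2Q)q_F - (19q_F). Setting ∂π_F/∂q_F = 0: 126 - 4q_F - 2(q_A) = 0.
So q_A = (80 - 2q_F)/4 and q_F = (126 - 2q_A)/4.
Solving the pair: q_A = 17/3, q_F = 86/3.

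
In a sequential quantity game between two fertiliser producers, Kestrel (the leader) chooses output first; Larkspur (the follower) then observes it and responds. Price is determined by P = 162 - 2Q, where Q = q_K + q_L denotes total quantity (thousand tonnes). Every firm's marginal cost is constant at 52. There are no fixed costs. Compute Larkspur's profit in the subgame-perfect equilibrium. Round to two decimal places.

378.13

The follower Larkspur best-responds to any q_K: π_L = (162 - 2Q)q_L - 52q_L.
Setting the follower's marginal profit to zero, 110 - 2q_K - 4q_L = 0, i.e. q_L = (110 - 2q_K)/4.
Kestrel substitutes q_L(q_K) into its own profit: π_K = q_K(162 - 2q_K - (110 - 2q_K)/2) - 52q_K = (107 - q_K)q_K - 52q_K.
Maximising: ∂π_K/∂q_K = 55 - 2q_K = 0, giving q_K = 55/2.
Then q_L = (110 - 2·(55/2))/4 = 55/4.
Price P = 162 - 2·(165/4) = 159/2.
Larkspur's profit: (159/2 - 52)·(55/4) = 378.1250.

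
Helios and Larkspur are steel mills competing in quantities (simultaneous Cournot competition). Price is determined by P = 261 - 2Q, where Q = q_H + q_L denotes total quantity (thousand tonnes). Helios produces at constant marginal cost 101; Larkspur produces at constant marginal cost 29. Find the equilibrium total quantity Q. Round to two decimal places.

Helios's profit: π_H = (261 - 2Q)q_H - (101q_H). Setting ∂π_H/∂q_H = 0: 160 - 4q_H - 2(q_L) = 0.
Larkspur's profit: π_L = (261 - 2Q)q_L - (29q_L). Setting ∂π_L/∂q_L = 0: 232 - 4q_L - 2(q_H) = 0.
Best responses: q_H = (160 - 2q_L)/4, q_L = (232 - 2q_H)/4.
Solving the pair: q_H = 44/3, q_L = 152/3.
Total output Q = 44/3 + 152/3 = 196/3.

65.33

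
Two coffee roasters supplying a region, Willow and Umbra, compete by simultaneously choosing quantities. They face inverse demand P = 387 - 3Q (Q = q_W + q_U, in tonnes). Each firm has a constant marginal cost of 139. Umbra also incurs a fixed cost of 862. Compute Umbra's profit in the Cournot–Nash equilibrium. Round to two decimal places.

1415.93

A representative firm's profit is π_i = q_i(387 - 3Q) - 139q_i.
First-order condition (treating rivals' output as given): 248 - 6q_i - 3q_j = 0.
With identical firms every q_j equals q_i, so q_j = q_i and 248 = 9q_i, giving q_i = 248/9.
Price P = 387 - 3·(496/9) = 665/3.
Umbra's profit: (665/3 - 139)·(248/9) - 862 = 1415.9259.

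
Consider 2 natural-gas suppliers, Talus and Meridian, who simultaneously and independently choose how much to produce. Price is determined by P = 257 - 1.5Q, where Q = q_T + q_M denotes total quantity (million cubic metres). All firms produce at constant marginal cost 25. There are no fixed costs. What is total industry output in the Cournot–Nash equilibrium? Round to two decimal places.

103.11

A representative firm's profit is π_i = q_i(257 - 1.5Q) - 25q_i.
Setting ∂π_i/∂q_i = 0 with rivals' quantities fixed: 232 - 3q_i - (3/2)q_j = 0.
With identical firms every q_j equals q_i, so q_j = q_i and 232 = (9/2)q_i, giving q_i = 464/9.
Total output Q = 464/9 + 464/9 = 928/9.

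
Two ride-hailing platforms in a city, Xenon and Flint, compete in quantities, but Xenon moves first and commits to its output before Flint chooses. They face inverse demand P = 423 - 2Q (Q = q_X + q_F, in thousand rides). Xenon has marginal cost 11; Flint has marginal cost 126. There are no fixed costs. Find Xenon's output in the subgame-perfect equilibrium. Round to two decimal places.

131.75

Solve by backward induction. Given q_X, the follower Flint maximises π_F = (423 - 2q_X - 2q_F)q_F - 126q_F.
Follower FOC: 297 - 2q_X - 4q_F = 0, so q_F(q_X) = (297 - 2q_X)/4.
The leader anticipates this reaction. Substituting into P = 423 - 2Q gives P = 549/2 - q_X, so π_X = (549/2 - q_X)q_X - 11q_X.
Maximising: ∂π_X/∂q_X = 527/2 - 2q_X = 0, giving q_X = 527/4.
Then q_F = (297 - 2·(527/4))/4 = 67/8.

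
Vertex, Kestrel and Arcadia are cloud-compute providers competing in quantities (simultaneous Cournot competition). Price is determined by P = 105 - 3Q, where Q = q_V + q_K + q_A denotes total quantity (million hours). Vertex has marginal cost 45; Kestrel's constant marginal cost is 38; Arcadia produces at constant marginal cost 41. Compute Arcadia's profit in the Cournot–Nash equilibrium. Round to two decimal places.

88.02

Vertex's profit: π_V = (105 - 3Q)q_V - (45q_V). Setting ∂π_V/∂q_V = 0: 60 - 6q_V - 3(q_K + q_A) = 0.
Kestrel's first-order condition: 67 - 6q_K - 3(q_V + q_A) = 0.
Arcadia's first-order condition: 64 - 6q_A - 3(q_V + q_K) = 0.
Summing all 3 equations gives 191 − 12Q = 0, hence Q = 191/12.
Back-substituting: q_V = (60 − 191/4)/3 = 49/12, q_K = (67 − 191/4)/3 = 77/12, q_A = (64 − 191/4)/3 = 65/12.
Price P = 105 - 3·(191/12) = 229/4.
Arcadia's profit: (229/4 - 41)·(65/12) = 88.0208.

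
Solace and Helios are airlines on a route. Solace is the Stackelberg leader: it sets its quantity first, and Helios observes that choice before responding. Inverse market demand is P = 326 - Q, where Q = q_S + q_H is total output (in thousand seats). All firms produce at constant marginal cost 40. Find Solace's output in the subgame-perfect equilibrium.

143

Solve by backward induction. Given q_S, the follower Helios maximises π_H = (326 - q_S - q_H)q_H - 40q_H.
∂π_H/∂q_H = 286 - q_S - 2q_H = 0 gives the reaction function q_H = (286 - q_S)/2.
The leader anticipates this reaction. Substituting into P = 326 - Q gives P = 183 - (1/2)q_S, so π_S = (183 - (1/2)q_S)q_S - 40q_S.
Leader FOC: 143 - q_S = 0, so q_S = 143.
Then q_H = (286 - 143)/2 = 143/2.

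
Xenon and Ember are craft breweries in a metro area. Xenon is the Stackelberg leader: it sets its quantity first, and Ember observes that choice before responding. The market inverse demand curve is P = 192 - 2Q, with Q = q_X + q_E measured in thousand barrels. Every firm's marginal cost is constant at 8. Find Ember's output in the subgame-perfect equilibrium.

Solve by backward induction. Given q_X, the follower Ember maximises π_E = (192 - 2q_X - 2q_E)q_E - 8q_E.
Follower FOC: 184 - 2q_X - 4q_E = 0, so q_E(q_X) = (184 - 2q_X)/4.
The leader anticipates this reaction. Substituting into P = 192 - 2Q gives P = 100 - q_X, so π_X = (100 - q_X)q_X - 8q_X.
Maximising: ∂π_X/∂q_X = 92 - 2q_X = 0, giving q_X = 46.
Then q_E = (184 - 2·46)/4 = 23.

23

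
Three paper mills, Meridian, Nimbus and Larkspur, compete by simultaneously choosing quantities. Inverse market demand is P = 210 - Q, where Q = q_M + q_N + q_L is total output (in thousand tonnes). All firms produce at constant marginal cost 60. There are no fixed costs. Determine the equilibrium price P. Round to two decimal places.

97.50

A representative firm's profit is π_i = q_i(210 - Q) - 60q_i.
Setting ∂π_i/∂q_i = 0 with rivals' quantities fixed: 150 - 2q_i - Σ_{j≠i} q_j = 0.
By symmetry each firm produces the same amount; substituting Σ_{j≠i} q_j = 2q_i yields q_i = 150/4 = 75/2.
Total output Q = 225/2, so price P = 210 - 225/2 = 195/2.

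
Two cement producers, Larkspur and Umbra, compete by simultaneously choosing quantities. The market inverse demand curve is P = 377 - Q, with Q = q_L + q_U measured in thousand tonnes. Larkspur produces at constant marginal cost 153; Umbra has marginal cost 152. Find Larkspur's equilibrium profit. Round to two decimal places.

5525.44

Larkspur's profit: π_L = (377 - Q)q_L - (153q_L). Setting ∂π_L/∂q_L = 0: 224 - 2q_L - (q_U) = 0.
Umbra's profit: π_U = (377 - Q)q_U - (152q_U). Setting ∂π_U/∂q_U = 0: 225 - 2q_U - (q_L) = 0.
So q_L = (224 - q_U)/2 and q_U = (225 - q_L)/2.
Solving the pair: q_L = 223/3, q_U = 226/3.
Price P = 377 - 449/3 = 682/3.
Larkspur's profit: (682/3 - 153)·(223/3) = 5525.4444.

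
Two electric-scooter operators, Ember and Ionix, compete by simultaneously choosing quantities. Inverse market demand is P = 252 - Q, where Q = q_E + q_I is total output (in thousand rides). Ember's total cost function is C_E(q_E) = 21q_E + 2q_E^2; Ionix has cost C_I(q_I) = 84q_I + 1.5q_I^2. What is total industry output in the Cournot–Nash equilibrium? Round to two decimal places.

Ember's profit: π_E = (252 - Q)q_E - (21q_E + 2q_E²). Setting ∂π_E/∂q_E = 0: 231 - 6q_E - (q_I) = 0.
Ionix's profit: π_I = (252 - Q)q_I - (84q_I + (3/2)q_I²). Setting ∂π_I/∂q_I = 0: 168 - 5q_I - (q_E) = 0.
So q_E = (231 - q_I)/6 and q_I = (168 - q_E)/5.
Solving the pair: q_E = 987/29, q_I = 777/29.
Total output Q = 987/29 + 777/29 = 1764/29.

60.83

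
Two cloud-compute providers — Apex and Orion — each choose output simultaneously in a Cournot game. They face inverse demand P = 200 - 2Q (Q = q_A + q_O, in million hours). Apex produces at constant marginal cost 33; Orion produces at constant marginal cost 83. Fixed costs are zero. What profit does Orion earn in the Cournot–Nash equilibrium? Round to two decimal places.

Apex's profit: π_A = (200 - 2Q)q_A - (33q_A). Setting ∂π_A/∂q_A = 0: 167 - 4q_A - 2(q_O) = 0.
Orion's first-order condition: 117 - 4q_O - 2(q_A) = 0.
Best responses: q_A = (167 - 2q_O)/4, q_O = (117 - 2q_A)/4.
Solving the pair: q_A = 217/6, q_O = 67/6.
Price P = 200 - 2·(142/3) = 316/3.
Orion's profit: (316/3 - 83)·(67/6) = 249.3889.

249.39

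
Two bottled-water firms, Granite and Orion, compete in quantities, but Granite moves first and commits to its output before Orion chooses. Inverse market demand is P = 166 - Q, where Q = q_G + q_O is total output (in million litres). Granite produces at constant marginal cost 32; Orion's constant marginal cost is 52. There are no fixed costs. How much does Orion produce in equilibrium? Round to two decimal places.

Solve by backward induction. Given q_G, the follower Orion maximises π_O = (166 - q_G - q_O)q_O - 52q_O.
Follower FOC: 114 - q_G - 2q_O = 0, so q_O(q_G) = (114 - q_G)/2.
Granite substitutes q_O(q_G) into its own profit: π_G = q_G(166 - q_G - (114 - q_G)/2) - 32q_G = (109 - (1/2)q_G)q_G - 32q_G.
Leader FOC: 77 - q_G = 0, so q_G = 77.
Then q_O = (114 - 77)/2 = 37/2.

18.50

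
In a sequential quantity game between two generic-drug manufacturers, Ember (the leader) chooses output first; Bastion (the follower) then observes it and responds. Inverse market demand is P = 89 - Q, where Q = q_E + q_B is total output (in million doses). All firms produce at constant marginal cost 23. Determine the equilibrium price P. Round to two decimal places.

39.50

The follower Bastion best-responds to any q_E: π_B = (89 - Q)q_B - 23q_B.
Follower FOC: 66 - q_E - 2q_B = 0, so q_B(q_E) = (66 - q_E)/2.
The leader anticipates this reaction. Substituting into P = 89 - Q gives P = 56 - (1/2)q_E, so π_E = (56 - (1/2)q_E)q_E - 23q_E.
The leader's first-order condition 33 - q_E = 0 yields q_E = 33.
Then q_B = (66 - 33)/2 = 33/2.
Total output Q = 99/2, so price P = 89 - 99/2 = 79/2.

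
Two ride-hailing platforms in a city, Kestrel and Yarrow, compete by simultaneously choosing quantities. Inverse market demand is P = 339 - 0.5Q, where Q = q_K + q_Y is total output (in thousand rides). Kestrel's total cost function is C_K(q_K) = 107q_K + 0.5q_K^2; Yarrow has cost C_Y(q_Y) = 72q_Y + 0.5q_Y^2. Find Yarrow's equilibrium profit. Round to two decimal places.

Kestrel's profit: π_K = (339 - 0.5Q)q_K - (107q_K + (1/2)q_K²). Setting ∂π_K/∂q_K = 0: 232 - 2q_K - (1/2)(q_Y) = 0.
Yarrow's profit: π_Y = (339 - 0.5Q)q_Y - (72q_Y + (1/2)q_Y²). Setting ∂π_Y/∂q_Y = 0: 267 - 2q_Y - (1/2)(q_K) = 0.
Best responses: q_K = (232 - (1/2)q_Y)/2, q_Y = (267 - (1/2)q_K)/2.
Substituting one into the other gives q_K = 1322/15 and q_Y = 1672/15.
Price P = 339 - (1/2)·(998/5) = 1196/5.
Yarrow's profit: (1196/5)·(1672/15) - 72·(1672/15) - (1/2)(1672/15)² = 12424.8178.

12424.82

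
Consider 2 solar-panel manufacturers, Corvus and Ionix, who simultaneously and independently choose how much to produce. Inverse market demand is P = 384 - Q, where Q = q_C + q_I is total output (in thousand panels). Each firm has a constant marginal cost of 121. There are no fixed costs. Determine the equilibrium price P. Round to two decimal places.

208.67

A representative firm's profit is π_i = q_i(384 - Q) - 121q_i.
First-order condition (treating rivals' output as given): 263 - 2q_i - q_j = 0.
With identical firms every q_j equals q_i, so q_j = q_i and 263 = 3q_i, giving q_i = 263/3.
Total output Q = 526/3, so price P = 384 - 526/3 = 626/3.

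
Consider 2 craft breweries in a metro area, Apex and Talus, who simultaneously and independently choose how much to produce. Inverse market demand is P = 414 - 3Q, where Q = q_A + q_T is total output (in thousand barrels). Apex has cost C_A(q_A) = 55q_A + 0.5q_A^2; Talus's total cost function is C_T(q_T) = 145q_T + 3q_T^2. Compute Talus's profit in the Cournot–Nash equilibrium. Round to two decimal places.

692.95

Apex's profit: π_A = (414 - 3Q)q_A - (55q_A + (1/2)q_A²). Setting ∂π_A/∂q_A = 0: 359 - 7q_A - 3(q_T) = 0.
Talus's profit: π_T = (414 - 3Q)q_T - (145q_T + 3q_T²). Setting ∂π_T/∂q_T = 0: 269 - 12q_T - 3(q_A) = 0.
Best responses: q_A = (359 - 3q_T)/7, q_T = (269 - 3q_A)/12.
Substituting one into the other gives q_A = 1167/25 and q_T = 806/75.
Price P = 414 - 3·57.4267 = 241.7200.
Talus's profit: 241.7200·(806/75) - 145·(806/75) - 3(806/75)² = 692.9451.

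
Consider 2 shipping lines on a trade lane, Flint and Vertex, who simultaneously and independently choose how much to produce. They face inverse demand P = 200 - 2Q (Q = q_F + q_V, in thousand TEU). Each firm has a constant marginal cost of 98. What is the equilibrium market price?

132

Each firm earns π_i = (200 - 2Q)q_i - 98q_i.
First-order condition (treating rivals' output as given): 102 - 4q_i - 2q_j = 0.
By symmetry each firm produces the same amount; substituting q_j = q_i yields q_i = 102/6 = 17.
Total output Q = 34, so price P = 200 - 2·34 = 132.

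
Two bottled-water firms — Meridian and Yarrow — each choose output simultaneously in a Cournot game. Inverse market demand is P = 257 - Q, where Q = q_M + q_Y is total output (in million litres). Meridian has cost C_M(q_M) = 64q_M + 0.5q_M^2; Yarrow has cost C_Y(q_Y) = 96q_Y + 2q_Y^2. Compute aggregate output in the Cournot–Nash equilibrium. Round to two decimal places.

75.71

Meridian's profit: π_M = (257 - Q)q_M - (64q_M + (1/2)q_M²). Setting ∂π_M/∂q_M = 0: 193 - 3q_M - (q_Y) = 0.
Yarrow's first-order condition: 161 - 6q_Y - (q_M) = 0.
Rearranging gives the reaction functions q_M = (193 - q_Y)/3 and q_Y = (161 - q_M)/6.
Solving the pair: q_M = 997/17, q_Y = 290/17.
Total output Q = 997/17 + 290/17 = 1287/17.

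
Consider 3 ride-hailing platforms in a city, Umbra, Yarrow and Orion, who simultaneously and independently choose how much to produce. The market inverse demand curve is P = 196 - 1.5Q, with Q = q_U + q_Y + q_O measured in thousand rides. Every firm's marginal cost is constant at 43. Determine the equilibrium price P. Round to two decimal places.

81.25

A representative firm's profit is π_i = q_i(196 - 1.5Q) - 43q_i.
Setting ∂π_i/∂q_i = 0 with rivals' quantities fixed: 153 - 3q_i - (3/2)·Σ_{j≠i} q_j = 0.
With identical firms every q_j equals q_i, so Σ_{j≠i} q_j = 2q_i and 153 = 6q_i, giving q_i = 51/2.
Total output Q = 153/2, so price P = 196 - (3/2)·(153/2) = 325/4.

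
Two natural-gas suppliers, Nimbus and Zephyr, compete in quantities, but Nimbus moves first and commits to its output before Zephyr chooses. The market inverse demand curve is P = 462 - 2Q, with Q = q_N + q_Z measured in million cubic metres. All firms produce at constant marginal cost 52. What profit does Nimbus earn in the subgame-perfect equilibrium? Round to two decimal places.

10506.25

The follower Zephyr best-responds to any q_N: π_Z = (462 - 2Q)q_Z - 52q_Z.
Follower FOC: 410 - 2q_N - 4q_Z = 0, so q_Z(q_N) = (410 - 2q_N)/4.
Nimbus substitutes q_Z(q_N) into its own profit: π_N = q_N(462 - 2q_N - (410 - 2q_N)/2) - 52q_N = (257 - q_N)q_N - 52q_N.
The leader's first-order condition 205 - 2q_N = 0 yields q_N = 205/2.
Then q_Z = (410 - 2·(205/2))/4 = 205/4.
Price P = 462 - 2·(615/4) = 309/2.
Nimbus's profit: (309/2 - 52)·(205/2) = 10506.2500.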